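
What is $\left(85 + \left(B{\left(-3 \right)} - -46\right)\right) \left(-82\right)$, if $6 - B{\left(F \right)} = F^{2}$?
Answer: $-10496$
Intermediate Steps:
$B{\left(F \right)} = 6 - F^{2}$
$\left(85 + \left(B{\left(-3 \right)} - -46\right)\right) \left(-82\right) = \left(85 + \left(\left(6 - \left(-3\right)^{2}\right) - -46\right)\right) \left(-82\right) = \left(85 + \left(\left(6 - 9\right) + 46\right)\right) \left(-82\right) = \left(85 + \left(-3 + 46\right)\right) \left(-82\right) = \left(85 + 43\right) \left(-82\right) = 128 \left(-82\right) = -10496$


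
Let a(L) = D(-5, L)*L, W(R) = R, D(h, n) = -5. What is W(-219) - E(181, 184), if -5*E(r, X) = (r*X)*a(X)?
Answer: -6128155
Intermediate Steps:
a(L) = -5*L
E(r, X) = r*X**2 (E(r, X) = -r*X*(-5*X)/5 = -X*r*(-5*X)/5 = -(-1)*r*X**2 = r*X**2)
W(-219) - E(181, 184) = -219 - 181*184**2 = -219 - 181*33856 = -219 - 1*6127936 = -219 - 6127936 = -6128155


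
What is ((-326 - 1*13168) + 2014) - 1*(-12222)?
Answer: 742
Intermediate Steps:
((-326 - 1*13168) + 2014) - 1*(-12222) = ((-326 - 13168) + 2014) + 12222 = (-13494 + 2014) + 12222 = -11480 + 12222 = 742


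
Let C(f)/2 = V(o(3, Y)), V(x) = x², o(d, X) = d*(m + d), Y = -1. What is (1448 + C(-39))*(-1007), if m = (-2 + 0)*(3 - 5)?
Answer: -2346310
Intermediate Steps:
m = 4 (m = -2*(-2) = 4)
o(d, X) = d*(4 + d)
C(f) = 882 (C(f) = 2*(3*(4 + 3))² = 2*(3*7)² = 2*21² = 2*441 = 882)
(1448 + C(-39))*(-1007) = (1448 + 882)*(-1007) = 2330*(-1007) = -2346310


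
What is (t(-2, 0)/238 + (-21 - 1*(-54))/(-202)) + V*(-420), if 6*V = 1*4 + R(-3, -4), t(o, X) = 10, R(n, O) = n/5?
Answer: -5723961/24038 ≈ -238.12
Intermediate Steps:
R(n, O) = n/5 (R(n, O) = n*(1/5) = n/5)
V = 17/30 (V = (1*4 + (1/5)*(-3))/6 = (4 - 3/5)/6 = (1/6)*(17/5) = 17/30 ≈ 0.56667)
(t(-2, 0)/238 + (-21 - 1*(-54))/(-202)) + V*(-420) = (10/238 + (-21 - 1*(-54))/(-202)) + (17/30)*(-420) = (10*(1/238) + (-21 + 54)*(-1/202)) - 238 = (5/119 + 33*(-1/202)) - 238 = (5/119 - 33/202) - 238 = -2917/24038 - 238 = -5723961/24038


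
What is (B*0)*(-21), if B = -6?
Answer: 0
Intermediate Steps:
(B*0)*(-21) = -6*0*(-21) = 0*(-21) = 0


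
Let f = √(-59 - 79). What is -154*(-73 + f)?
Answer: 11242 - 154*I*√138 ≈ 11242.0 - 1809.1*I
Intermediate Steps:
f = I*√138 (f = √(-138) = I*√138 ≈ 11.747*I)
-154*(-73 + f) = -154*(-73 + I*√138) = 11242 - 154*I*√138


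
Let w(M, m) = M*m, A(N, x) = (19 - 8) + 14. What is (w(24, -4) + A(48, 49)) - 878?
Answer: -949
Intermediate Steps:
A(N, x) = 25 (A(N, x) = 11 + 14 = 25)
(w(24, -4) + A(48, 49)) - 878 = (24*(-4) + 25) - 878 = (-96 + 25) - 878 = -71 - 878 = -949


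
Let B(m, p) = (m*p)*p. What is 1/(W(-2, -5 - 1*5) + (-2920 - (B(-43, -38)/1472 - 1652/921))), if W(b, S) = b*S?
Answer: -338928/967986581 ≈ -0.00035014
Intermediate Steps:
B(m, p) = m*p²
W(b, S) = S*b
1/(W(-2, -5 - 1*5) + (-2920 - (B(-43, -38)/1472 - 1652/921))) = 1/((-5 - 1*5)*(-2) + (-2920 - (-43*(-38)²/1472 - 1652/921))) = 1/((-5 - 5)*(-2) + (-2920 - (-43*1444*(1/1472) - 1652*1/921))) = 1/(-10*(-2) + (-2920 - (-62092*1/1472 - 1652/921))) = 1/(20 + (-2920 - (-15523/368 - 1652/921))) = 1/(20 + (-2920 - 1*(-14904619/338928))) = 1/(20 + (-2920 + 14904619/338928)) = 1/(20 - 974765141/338928) = 1/(-967986581/338928) = -338928/967986581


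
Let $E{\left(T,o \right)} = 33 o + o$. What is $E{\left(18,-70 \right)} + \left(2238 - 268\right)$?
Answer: $-410$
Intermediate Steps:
$E{\left(T,o \right)} = 34 o$
$E{\left(18,-70 \right)} + \left(2238 - 268\right) = 34 \left(-70\right) + \left(2238 - 268\right) = -2380 + 1970 = -410$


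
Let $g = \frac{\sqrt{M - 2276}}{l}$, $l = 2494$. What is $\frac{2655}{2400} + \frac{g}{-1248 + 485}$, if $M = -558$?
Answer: $\frac{177}{160} - \frac{i \sqrt{2834}}{1902922} \approx 1.1063 - 2.7976 \cdot 10^{-5} i$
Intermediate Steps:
$g = \frac{i \sqrt{2834}}{2494}$ ($g = \frac{\sqrt{-558 - 2276}}{2494} = \sqrt{-2834} \cdot \frac{1}{2494} = i \sqrt{2834} \cdot \frac{1}{2494} = \frac{i \sqrt{2834}}{2494} \approx 0.021345 i$)
$\frac{2655}{2400} + \frac{g}{-1248 + 485} = \frac{2655}{2400} + \frac{\frac{1}{2494} i \sqrt{2834}}{-1248 + 485} = 2655 \cdot \frac{1}{2400} + \frac{\frac{1}{2494} i \sqrt{2834}}{-763} = \frac{177}{160} + \frac{i \sqrt{2834}}{2494} \left(- \frac{1}{763}\right) = \frac{177}{160} - \frac{i \sqrt{2834}}{1902922}$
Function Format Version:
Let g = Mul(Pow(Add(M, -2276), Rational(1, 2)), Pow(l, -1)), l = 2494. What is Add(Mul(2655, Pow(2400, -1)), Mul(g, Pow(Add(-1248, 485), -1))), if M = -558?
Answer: Add(Rational(177, 160), Mul(Rational(-1, 1902922), I, Pow(2834, Rational(1, 2)))) ≈ Add(1.1063, Mul(-2.7976e-5, I))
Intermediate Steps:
g = Mul(Rational(1, 2494), I, Pow(2834, Rational(1, 2))) (g = Mul(Pow(Add(-558, -2276), Rational(1, 2)), Pow(2494, -1)) = Mul(Pow(-2834, Rational(1, 2)), Rational(1, 2494)) = Mul(Mul(I, Pow(2834, Rational(1, 2))), Rational(1, 2494)) = Mul(Rational(1, 2494), I, Pow(2834, Rational(1, 2))) ≈ Mul(0.021345, I))
Add(Mul(2655, Pow(2400, -1)), Mul(g, Pow(Add(-1248, 485), -1))) = Add(Mul(2655, Pow(2400, -1)), Mul(Mul(Rational(1, 2494), I, Pow(2834, Rational(1, 2))), Pow(Add(-1248, 485), -1))) = Add(Mul(2655, Rational(1, 2400)), Mul(Mul(Rational(1, 2494), I, Pow(2834, Rational(1, 2))), Pow(-763, -1))) = Add(Rational(177, 160), Mul(Mul(Rational(1, 2494), I, Pow(2834, Rational(1, 2))), Rational(-1, 763))) = Add(Rational(177, 160), Mul(Rational(-1, 1902922), I, Pow(2834, Rational(1, 2))))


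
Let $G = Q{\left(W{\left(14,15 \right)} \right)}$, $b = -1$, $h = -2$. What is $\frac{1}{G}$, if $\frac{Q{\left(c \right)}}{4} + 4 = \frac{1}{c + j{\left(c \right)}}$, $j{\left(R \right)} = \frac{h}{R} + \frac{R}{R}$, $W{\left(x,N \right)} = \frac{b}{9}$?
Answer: $- \frac{85}{1342} \approx -0.063338$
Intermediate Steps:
$W{\left(x,N \right)} = - \frac{1}{9}$
$j{\left(R \right)} = 1 - \frac{2}{R}$ ($j{\left(R \right)} = - \frac{2}{R} + \frac{R}{R} = - \frac{2}{R} + 1 = 1 - \frac{2}{R}$)
$Q{\left(c \right)} = -16 + \frac{4}{c + \frac{-2 + c}{c}}$
$G = - \frac{1342}{85}$ ($G = \frac{4 \left(8 - 4 \left(- \frac{1}{9}\right)^{2} - - \frac{1}{3}\right)}{-2 - \frac{1}{9} + \left(- \frac{1}{9}\right)^{2}} = \frac{4 \left(8 - \frac{4}{81} + \frac{1}{3}\right)}{-2 - \frac{1}{9} + \frac{1}{81}} = \frac{4 \left(8 - \frac{4}{81} + \frac{1}{3}\right)}{- \frac{170}{81}} = 4 \left(- \frac{81}{170}\right) \frac{671}{81} = - \frac{1342}{85} \approx -15.788$)
$\frac{1}{G} = \frac{1}{- \frac{1342}{85}} = - \frac{85}{1342}$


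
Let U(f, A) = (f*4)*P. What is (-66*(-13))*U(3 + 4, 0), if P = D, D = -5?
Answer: -120120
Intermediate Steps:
P = -5
U(f, A) = -20*f (U(f, A) = (f*4)*(-5) = (4*f)*(-5) = -20*f)
(-66*(-13))*U(3 + 4, 0) = (-66*(-13))*(-20*(3 + 4)) = 858*(-20*7) = 858*(-140) = -120120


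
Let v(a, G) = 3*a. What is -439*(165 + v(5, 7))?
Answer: -79020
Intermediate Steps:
-439*(165 + v(5, 7)) = -439*(165 + 3*5) = -439*(165 + 15) = -439*180 = -79020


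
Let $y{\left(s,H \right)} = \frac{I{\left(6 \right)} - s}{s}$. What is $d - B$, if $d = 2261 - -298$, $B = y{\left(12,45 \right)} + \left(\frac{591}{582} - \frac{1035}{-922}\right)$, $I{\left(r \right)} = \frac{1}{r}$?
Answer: $\frac{8235309091}{3219624} \approx 2557.8$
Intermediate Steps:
$y{\left(s,H \right)} = \frac{\frac{1}{6} - s}{s}$
$B = \frac{3708725}{3219624}$ ($B = \frac{\frac{1}{6} - 12}{12} + \left(\frac{591}{582} - \frac{1035}{-922}\right) = \frac{\frac{1}{6} - 12}{12} + \left(591 \cdot \frac{1}{582} - - \frac{1035}{922}\right) = \frac{1}{12} \left(- \frac{71}{6}\right) + \left(\frac{197}{194} + \frac{1035}{922}\right) = - \frac{71}{72} + \frac{95606}{44717} = \frac{3708725}{3219624} \approx 1.1519$)
$d = 2559$ ($d = 2261 + 298 = 2559$)
$d - B = 2559 - \frac{3708725}{3219624} = \frac{8235309091}{3219624}$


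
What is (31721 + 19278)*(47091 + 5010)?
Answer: 2657098899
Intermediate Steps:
(31721 + 19278)*(47091 + 5010) = 50999*52101 = 2657098899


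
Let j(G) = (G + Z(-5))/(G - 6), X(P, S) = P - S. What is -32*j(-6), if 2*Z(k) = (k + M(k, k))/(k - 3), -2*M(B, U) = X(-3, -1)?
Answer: -46/3 ≈ -15.333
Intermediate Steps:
M(B, U) = 1 (M(B, U) = -(-3 - 1*(-1))/2 = -(-3 + 1)/2 = -1/2*(-2) = 1)
Z(k) = (1 + k)/(2*(-3 + k)) (Z(k) = ((k + 1)/(k - 3))/2 = ((1 + k)/(-3 + k))/2 = (1 + k)/(2*(-3 + k)))
j(G) = (1/4 + G)/(-6 + G) (j(G) = (G + (1 - 5)/(2*(-3 - 5)))/(G - 6) = (G + (1/2)*(-4)/(-8))/(-6 + G) = (G + (1/2)*(-1/8)*(-4))/(-6 + G) = (G + 1/4)/(-6 + G) = (1/4 + G)/(-6 + G))
-32*j(-6) = -32*(1/4 - 6)/(-6 - 6) = -32*(-23)/((-12)*4) = -(-8)*(-23)/(3*4) = -32*23/48 = -46/3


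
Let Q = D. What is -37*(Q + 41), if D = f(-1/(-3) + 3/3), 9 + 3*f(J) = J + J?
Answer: -12950/9 ≈ -1438.9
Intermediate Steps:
f(J) = -3 + 2*J/3 (f(J) = -3 + (J + J)/3 = -3 + (2*J)/3 = -3 + 2*J/3)
D = -19/9 (D = -3 + 2*(-1/(-3) + 3/3)/3 = -3 + 2*(-1*(-⅓) + 3*(⅓))/3 = -3 + 2*(⅓ + 1)/3 = -3 + (⅔)*(4/3) = -3 + 8/9 = -19/9 ≈ -2.1111)
Q = -19/9 ≈ -2.1111
-37*(Q + 41) = -37*(-19/9 + 41) = -37*350/9 = -12950/9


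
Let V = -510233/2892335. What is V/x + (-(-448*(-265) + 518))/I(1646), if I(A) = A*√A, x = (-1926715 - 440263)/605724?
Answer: 154530186846/3423046656815 - 59619*√1646/1354658 ≈ -1.7404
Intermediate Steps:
V = -510233/2892335 (V = -510233*1/2892335 = -510233/2892335 ≈ -0.17641)
x = -1183489/302862 (x = -2366978*1/605724 = -1183489/302862 ≈ -3.9077)
I(A) = A^(3/2)
V/x + (-(-448*(-265) + 518))/I(1646) = -510233/(2892335*(-1183489/302862)) + (-(-448*(-265) + 518))/(1646^(3/2)) = -510233/2892335*(-302862/1183489) + (-(118720 + 518))/((1646*√1646)) = 154530186846/3423046656815 + (-1*119238)*(√1646/2709316) = 154530186846/3423046656815 - 59619*√1646/1354658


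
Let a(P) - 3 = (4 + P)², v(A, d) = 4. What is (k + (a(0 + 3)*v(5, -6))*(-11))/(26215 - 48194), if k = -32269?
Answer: 34557/21979 ≈ 1.5723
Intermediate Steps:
a(P) = 3 + (4 + P)²
(k + (a(0 + 3)*v(5, -6))*(-11))/(26215 - 48194) = (-32269 + ((3 + (4 + (0 + 3))²)*4)*(-11))/(26215 - 48194) = (-32269 + ((3 + (4 + 3)²)*4)*(-11))/(-21979) = (-32269 + ((3 + 7²)*4)*(-11))*(-1/21979) = (-32269 + ((3 + 49)*4)*(-11))*(-1/21979) = (-32269 + (52*4)*(-11))*(-1/21979) = (-32269 + 208*(-11))*(-1/21979) = (-32269 - 2288)*(-1/21979) = -34557*(-1/21979) = 34557/21979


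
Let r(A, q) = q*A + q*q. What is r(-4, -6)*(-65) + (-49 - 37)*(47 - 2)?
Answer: -7770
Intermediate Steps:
r(A, q) = q**2 + A*q (r(A, q) = A*q + q**2 = q**2 + A*q)
r(-4, -6)*(-65) + (-49 - 37)*(47 - 2) = -6*(-4 - 6)*(-65) + (-49 - 37)*(47 - 2) = -6*(-10)*(-65) - 86*45 = 60*(-65) - 3870 = -3900 - 3870 = -7770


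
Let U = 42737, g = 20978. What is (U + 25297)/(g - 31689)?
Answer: -68034/10711 ≈ -6.3518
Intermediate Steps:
(U + 25297)/(g - 31689) = (42737 + 25297)/(20978 - 31689) = 68034/(-10711) = 68034*(-1/10711) = -68034/10711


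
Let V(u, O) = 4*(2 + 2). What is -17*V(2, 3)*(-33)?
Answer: 8976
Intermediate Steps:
V(u, O) = 16 (V(u, O) = 4*4 = 16)
-17*V(2, 3)*(-33) = -17*16*(-33) = -272*(-33) = 8976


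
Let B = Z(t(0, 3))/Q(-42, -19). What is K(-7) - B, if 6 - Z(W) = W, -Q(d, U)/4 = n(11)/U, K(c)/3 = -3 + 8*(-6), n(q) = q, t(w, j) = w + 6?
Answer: -153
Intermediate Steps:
t(w, j) = 6 + w
K(c) = -153 (K(c) = 3*(-3 + 8*(-6)) = 3*(-3 - 48) = 3*(-51) = -153)
Q(d, U) = -44/U
Z(W) = 6 - W
B = 0 (B = (6 - (6 + 0))/((-44/(-19))) = (6 - 1*6)/((-44*(-1/19))) = (6 - 6)/(44/19) = 0*(19/44) = 0)
K(-7) - B = -153 - 1*0 = -153 + 0 = -153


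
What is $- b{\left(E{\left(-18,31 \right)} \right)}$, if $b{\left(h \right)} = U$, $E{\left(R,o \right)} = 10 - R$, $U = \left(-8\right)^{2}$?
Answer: $-64$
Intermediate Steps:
$U = 64$
$b{\left(h \right)} = 64$
$- b{\left(E{\left(-18,31 \right)} \right)} = \left(-1\right) 64 = -64$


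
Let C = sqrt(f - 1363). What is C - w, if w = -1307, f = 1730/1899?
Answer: 1307 + I*sqrt(545774077)/633 ≈ 1307.0 + 36.906*I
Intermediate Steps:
f = 1730/1899 (f = 1730*(1/1899) = 1730/1899 ≈ 0.91101)
C = I*sqrt(545774077)/633 (C = sqrt(1730/1899 - 1363) = sqrt(-2586607/1899) = I*sqrt(545774077)/633 ≈ 36.906*I)
C - w = I*sqrt(545774077)/633 - 1*(-1307) = I*sqrt(545774077)/633 + 1307 = 1307 + I*sqrt(545774077)/633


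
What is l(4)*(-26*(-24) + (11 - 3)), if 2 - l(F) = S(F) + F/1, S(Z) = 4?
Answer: -3792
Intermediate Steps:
l(F) = -2 - F (l(F) = 2 - (4 + F/1) = 2 - (4 + F*1) = 2 - (4 + F) = 2 + (-4 - F) = -2 - F)
l(4)*(-26*(-24) + (11 - 3)) = (-2 - 1*4)*(-26*(-24) + (11 - 3)) = (-2 - 4)*(624 + 8) = -6*632 = -3792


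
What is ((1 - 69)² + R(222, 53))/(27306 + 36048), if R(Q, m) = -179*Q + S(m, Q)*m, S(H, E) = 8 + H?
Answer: -10627/21118 ≈ -0.50322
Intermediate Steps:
R(Q, m) = -179*Q + m*(8 + m) (R(Q, m) = -179*Q + (8 + m)*m = -179*Q + m*(8 + m))
((1 - 69)² + R(222, 53))/(27306 + 36048) = ((1 - 69)² + (-179*222 + 53*(8 + 53)))/(27306 + 36048) = ((-68)² + (-39738 + 53*61))/63354 = (4624 + (-39738 + 3233))*(1/63354) = (4624 - 36505)*(1/63354) = -31881*1/63354 = -10627/21118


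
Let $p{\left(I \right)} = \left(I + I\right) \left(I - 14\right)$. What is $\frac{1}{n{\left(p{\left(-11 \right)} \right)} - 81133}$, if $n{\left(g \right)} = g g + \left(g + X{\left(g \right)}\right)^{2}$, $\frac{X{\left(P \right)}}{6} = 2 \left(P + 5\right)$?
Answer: $\frac{1}{52205467} \approx 1.9155 \cdot 10^{-8}$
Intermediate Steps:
$X{\left(P \right)} = 60 + 12 P$ ($X{\left(P \right)} = 6 \cdot 2 \left(P + 5\right) = 6 \cdot 2 \left(5 + P\right) = 6 \left(10 + 2 P\right) = 60 + 12 P$)
$p{\left(I \right)} = 2 I \left(-14 + I\right)$
$n{\left(g \right)} = g^{2} + \left(60 + 13 g\right)^{2}$ ($n{\left(g \right)} = g g + \left(g + \left(60 + 12 g\right)\right)^{2} = g^{2} + \left(60 + 13 g\right)^{2}$)
$\frac{1}{n{\left(p{\left(-11 \right)} \right)} - 81133} = \frac{1}{\left(\left(2 \left(-11\right) \left(-14 - 11\right)\right)^{2} + \left(60 + 13 \cdot 2 \left(-11\right) \left(-14 - 11\right)\right)^{2}\right) - 81133} = \frac{1}{\left(\left(2 \left(-11\right) \left(-25\right)\right)^{2} + \left(60 + 13 \cdot 2 \left(-11\right) \left(-25\right)\right)^{2}\right) - 81133} = \frac{1}{\left(550^{2} + \left(60 + 13 \cdot 550\right)^{2}\right) - 81133} = \frac{1}{\left(302500 + \left(60 + 7150\right)^{2}\right) - 81133} = \frac{1}{\left(302500 + 7210^{2}\right) - 81133} = \frac{1}{\left(302500 + 51984100\right) - 81133} = \frac{1}{52286600 - 81133} = \frac{1}{52205467}$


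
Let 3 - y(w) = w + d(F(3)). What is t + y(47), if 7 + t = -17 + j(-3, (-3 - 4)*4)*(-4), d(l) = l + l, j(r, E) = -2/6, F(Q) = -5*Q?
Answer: -110/3 ≈ -36.667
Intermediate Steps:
j(r, E) = -⅓ (j(r, E) = -2*⅙ = -⅓)
d(l) = 2*l
y(w) = 33 - w (y(w) = 3 - (w + 2*(-5*3)) = 3 - (w + 2*(-15)) = 3 - (w - 30) = 3 - (-30 + w) = 3 + (30 - w) = 33 - w)
t = -68/3 (t = -7 + (-17 - ⅓*(-4)) = -7 + (-17 + 4/3) = -7 - 47/3 = -68/3 ≈ -22.667)
t + y(47) = -68/3 + (33 - 1*47) = -68/3 + (33 - 47) = -68/3 - 14 = -110/3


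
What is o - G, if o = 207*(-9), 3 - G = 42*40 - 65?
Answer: -251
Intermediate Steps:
G = -1612 (G = 3 - (42*40 - 65) = 3 - (1680 - 65) = 3 - 1*1615 = 3 - 1615 = -1612)
o = -1863
o - G = -1863 - 1*(-1612) = -1863 + 1612 = -251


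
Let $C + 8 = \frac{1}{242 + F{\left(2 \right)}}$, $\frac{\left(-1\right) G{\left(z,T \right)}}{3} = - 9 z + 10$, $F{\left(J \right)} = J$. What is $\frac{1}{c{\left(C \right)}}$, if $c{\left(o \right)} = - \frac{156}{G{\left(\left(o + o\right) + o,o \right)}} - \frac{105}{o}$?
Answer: $\frac{107533267}{1436851828} \approx 0.074839$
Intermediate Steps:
$G{\left(z,T \right)} = -30 + 27 z$ ($G{\left(z,T \right)} = - 3 \left(- 9 z + 10\right) = - 3 \left(10 - 9 z\right) = -30 + 27 z$)
$C = - \frac{1951}{244}$ ($C = -8 + \frac{1}{242 + 2} = -8 + \frac{1}{244} = - \frac{1951}{244} \approx -7.9959$)
$c{\left(o \right)} = - \frac{156}{-30 + 81 o} - \frac{105}{o}$ ($c{\left(o \right)} = - \frac{156}{-30 + 27 \left(\left(o + o\right) + o\right)} - \frac{105}{o} = - \frac{156}{-30 + 27 \left(2 o + o\right)} - \frac{105}{o} = - \frac{156}{-30 + 27 \cdot 3 o} - \frac{105}{o} = - \frac{156}{-30 + 81 o} - \frac{105}{o}$)
$\frac{1}{c{\left(C \right)}} = \frac{1}{\frac{1}{- \frac{1951}{244}} \frac{1}{-10 + 27 \left(- \frac{1951}{244}\right)} \left(1050 - - \frac{5632537}{244}\right)} = \frac{1}{\left(- \frac{244}{1951}\right) \frac{1}{-10 - \frac{52677}{244}} \left(1050 + \frac{5632537}{244}\right)} = \frac{1}{\left(- \frac{244}{1951}\right) \frac{1}{- \frac{55117}{244}} \cdot \frac{5888737}{244}} = \frac{1}{\left(- \frac{244}{1951}\right) \left(- \frac{244}{55117}\right) \frac{5888737}{244}} = \frac{1}{\frac{1436851828}{107533267}} = \frac{107533267}{1436851828}$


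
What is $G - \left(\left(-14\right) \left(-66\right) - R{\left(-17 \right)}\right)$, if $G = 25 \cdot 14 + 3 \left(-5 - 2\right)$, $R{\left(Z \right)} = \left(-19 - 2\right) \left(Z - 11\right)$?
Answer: $-7$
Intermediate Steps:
$R{\left(Z \right)} = 231 - 21 Z$ ($R{\left(Z \right)} = - 21 \left(-11 + Z\right) = 231 - 21 Z$)
$G = 329$ ($G = 350 + 3 \left(-7\right) = 350 - 21 = 329$)
$G - \left(\left(-14\right) \left(-66\right) - R{\left(-17 \right)}\right) = 329 - \left(\left(-14\right) \left(-66\right) - \left(231 - -357\right)\right) = 329 - \left(924 - \left(231 + 357\right)\right) = 329 - \left(924 - 588\right) = 329 - 336 = -7$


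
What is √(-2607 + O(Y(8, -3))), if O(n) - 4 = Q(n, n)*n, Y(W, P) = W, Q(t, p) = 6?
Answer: I*√2555 ≈ 50.547*I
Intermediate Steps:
O(n) = 4 + 6*n
√(-2607 + O(Y(8, -3))) = √(-2607 + (4 + 6*8)) = √(-2607 + (4 + 48)) = √(-2607 + 52) = √(-2555) = I*√2555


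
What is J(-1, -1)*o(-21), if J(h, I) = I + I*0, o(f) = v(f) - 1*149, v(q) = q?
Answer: 170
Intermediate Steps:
o(f) = -149 + f (o(f) = f - 1*149 = f - 149 = -149 + f)
J(h, I) = I (J(h, I) = I + 0 = I)
J(-1, -1)*o(-21) = -(-149 - 21) = -1*(-170) = 170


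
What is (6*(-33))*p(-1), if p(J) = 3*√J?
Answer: -594*I ≈ -594.0*I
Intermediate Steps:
(6*(-33))*p(-1) = (6*(-33))*(3*√(-1)) = -594*I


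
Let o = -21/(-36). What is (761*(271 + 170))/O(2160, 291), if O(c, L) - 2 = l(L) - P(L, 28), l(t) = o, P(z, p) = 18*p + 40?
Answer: -4027212/6497 ≈ -619.86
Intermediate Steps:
o = 7/12 (o = -21*(-1/36) = 7/12 ≈ 0.58333)
P(z, p) = 40 + 18*p
l(t) = 7/12
O(c, L) = -6497/12 (O(c, L) = 2 + (7/12 - (40 + 18*28)) = 2 + (7/12 - (40 + 504)) = 2 + (7/12 - 1*544) = 2 + (7/12 - 544) = 2 - 6521/12 = -6497/12)
(761*(271 + 170))/O(2160, 291) = (761*(271 + 170))/(-6497/12) = (761*441)*(-12/6497) = 335601*(-12/6497) = -4027212/6497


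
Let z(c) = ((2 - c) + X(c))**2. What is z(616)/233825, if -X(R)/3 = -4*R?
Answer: 45941284/233825 ≈ 196.48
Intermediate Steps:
X(R) = 12*R (X(R) = -(-12)*R = 12*R)
z(c) = (2 + 11*c)**2 (z(c) = ((2 - c) + 12*c)**2 = (2 + 11*c)**2)
z(616)/233825 = (2 + 11*616)**2/233825 = (2 + 6776)**2*(1/233825) = 6778**2*(1/233825) = 45941284*(1/233825) = 45941284/233825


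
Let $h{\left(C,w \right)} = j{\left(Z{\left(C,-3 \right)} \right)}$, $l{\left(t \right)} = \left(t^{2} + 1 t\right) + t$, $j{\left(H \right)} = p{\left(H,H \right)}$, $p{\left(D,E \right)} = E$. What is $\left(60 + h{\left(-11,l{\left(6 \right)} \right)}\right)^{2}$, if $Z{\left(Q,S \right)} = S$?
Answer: $3249$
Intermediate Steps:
$j{\left(H \right)} = H$
$l{\left(t \right)} = t^{2} + 2 t$ ($l{\left(t \right)} = \left(t^{2} + t\right) + t = \left(t + t^{2}\right) + t = t^{2} + 2 t$)
$h{\left(C,w \right)} = -3$
$\left(60 + h{\left(-11,l{\left(6 \right)} \right)}\right)^{2} = \left(60 - 3\right)^{2} = 57^{2} = 3249$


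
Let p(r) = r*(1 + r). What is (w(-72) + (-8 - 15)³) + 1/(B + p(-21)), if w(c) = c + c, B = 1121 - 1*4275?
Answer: -33658275/2734 ≈ -12311.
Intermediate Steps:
B = -3154 (B = 1121 - 4275 = -3154)
w(c) = 2*c
(w(-72) + (-8 - 15)³) + 1/(B + p(-21)) = (2*(-72) + (-8 - 15)³) + 1/(-3154 - 21*(1 - 21)) = (-144 + (-23)³) + 1/(-3154 - 21*(-20)) = (-144 - 12167) + 1/(-3154 + 420) = -12311 + 1/(-2734) = -12311 - 1/2734 = -33658275/2734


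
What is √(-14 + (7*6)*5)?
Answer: 14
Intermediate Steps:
√(-14 + (7*6)*5) = √(-14 + 42*5) = √(-14 + 210) = √196 = 14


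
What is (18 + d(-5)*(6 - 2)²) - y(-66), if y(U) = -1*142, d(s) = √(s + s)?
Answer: 160 + 16*I*√10 ≈ 160.0 + 50.596*I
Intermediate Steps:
d(s) = √2*√s (d(s) = √(2*s) = √2*√s)
y(U) = -142
(18 + d(-5)*(6 - 2)²) - y(-66) = (18 + (√2*√(-5))*(6 - 2)²) - 1*(-142) = (18 + (√2*(I*√5))*4²) + 142 = (18 + (I*√10)*16) + 142 = (18 + 16*I*√10) + 142 = 160 + 16*I*√10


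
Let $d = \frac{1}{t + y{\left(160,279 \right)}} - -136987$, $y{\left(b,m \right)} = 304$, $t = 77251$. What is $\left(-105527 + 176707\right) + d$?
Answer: $\frac{16144391686}{77555} \approx 2.0817 \cdot 10^{5}$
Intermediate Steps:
$d = \frac{10624026786}{77555}$ ($d = \frac{1}{77251 + 304} - -136987 = \frac{1}{77555} + 136987 = \frac{10624026786}{77555} \approx 1.3699 \cdot 10^{5}$)
$\left(-105527 + 176707\right) + d = \left(-105527 + 176707\right) + \frac{10624026786}{77555} = 71180 + \frac{10624026786}{77555} = \frac{16144391686}{77555}$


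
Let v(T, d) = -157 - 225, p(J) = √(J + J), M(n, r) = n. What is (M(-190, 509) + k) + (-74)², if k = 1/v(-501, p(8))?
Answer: 2019251/382 ≈ 5286.0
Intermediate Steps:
p(J) = √2*√J (p(J) = √(2*J) = √2*√J)
v(T, d) = -382
k = -1/382 (k = 1/(-382) = -1/382 ≈ -0.0026178)
(M(-190, 509) + k) + (-74)² = (-190 - 1/382) + (-74)² = -72581/382 + 5476 = 2019251/382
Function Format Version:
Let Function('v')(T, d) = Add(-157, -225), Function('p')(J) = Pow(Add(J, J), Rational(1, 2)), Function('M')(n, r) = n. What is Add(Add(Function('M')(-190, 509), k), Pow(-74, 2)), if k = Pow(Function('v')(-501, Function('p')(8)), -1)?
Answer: Rational(2019251, 382) ≈ 5286.0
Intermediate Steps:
Function('p')(J) = Mul(Pow(2, Rational(1, 2)), Pow(J, Rational(1, 2))) (Function('p')(J) = Pow(Mul(2, J), Rational(1, 2)) = Mul(Pow(2, Rational(1, 2)), Pow(J, Rational(1, 2))))
Function('v')(T, d) = -382
k = Rational(-1, 382) (k = Pow(-382, -1) = Rational(-1, 382) ≈ -0.0026178)
Add(Add(Function('M')(-190, 509), k), Pow(-74, 2)) = Add(Add(-190, Rational(-1, 382)), Pow(-74, 2)) = Add(Rational(-72581, 382), 5476) = Rational(2019251, 382)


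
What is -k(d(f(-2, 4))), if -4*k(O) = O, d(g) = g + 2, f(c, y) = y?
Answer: 3/2 ≈ 1.5000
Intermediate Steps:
d(g) = 2 + g
k(O) = -O/4
-k(d(f(-2, 4))) = -(-1)*(2 + 4)/4 = -(-1)*6/4 = -1*(-3/2) = 3/2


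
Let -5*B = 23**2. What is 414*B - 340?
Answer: -220706/5 ≈ -44141.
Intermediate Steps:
B = -529/5 (B = -1/5*23**2 = -1/5*529 = -529/5 ≈ -105.80)
414*B - 340 = 414*(-529/5) - 340 = -219006/5 - 340 = -220706/5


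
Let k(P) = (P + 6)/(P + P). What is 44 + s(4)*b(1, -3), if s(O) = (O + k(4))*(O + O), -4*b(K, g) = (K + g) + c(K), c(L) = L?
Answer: 109/2 ≈ 54.500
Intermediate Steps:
b(K, g) = -K/2 - g/4 (b(K, g) = -((K + g) + K)/4 = -(g + 2*K)/4 = -K/2 - g/4)
k(P) = (6 + P)/(2*P) (k(P) = (6 + P)/((2*P)) = (6 + P)*(1/(2*P)) = (6 + P)/(2*P))
s(O) = 2*O*(5/4 + O) (s(O) = (O + (½)*(6 + 4)/4)*(O + O) = (O + (½)*(¼)*10)*(2*O) = (O + 5/4)*(2*O) = (5/4 + O)*(2*O) = 2*O*(5/4 + O))
44 + s(4)*b(1, -3) = 44 + ((½)*4*(5 + 4*4))*(-½*1 - ¼*(-3)) = 44 + ((½)*4*(5 + 16))*(-½ + ¾) = 44 + ((½)*4*21)*(¼) = 44 + 42*(¼) = 44 + 21/2 = 109/2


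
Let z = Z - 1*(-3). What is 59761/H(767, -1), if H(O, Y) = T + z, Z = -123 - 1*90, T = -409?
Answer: -59761/619 ≈ -96.544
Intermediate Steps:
Z = -213 (Z = -123 - 90 = -213)
z = -210 (z = -213 - 1*(-3) = -213 + 3 = -210)
H(O, Y) = -619 (H(O, Y) = -409 - 210 = -619)
59761/H(767, -1) = 59761/(-619) = 59761*(-1/619) = -59761/619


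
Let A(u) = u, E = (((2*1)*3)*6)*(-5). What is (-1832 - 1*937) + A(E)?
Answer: -2949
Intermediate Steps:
E = -180 (E = ((2*3)*6)*(-5) = (6*6)*(-5) = 36*(-5) = -180)
(-1832 - 1*937) + A(E) = (-1832 - 1*937) - 180 = (-1832 - 937) - 180 = -2769 - 180 = -2949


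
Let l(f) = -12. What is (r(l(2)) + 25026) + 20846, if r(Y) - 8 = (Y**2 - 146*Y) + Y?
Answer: 47764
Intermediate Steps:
r(Y) = 8 + Y**2 - 145*Y (r(Y) = 8 + ((Y**2 - 146*Y) + Y) = 8 + (Y**2 - 145*Y) = 8 + Y**2 - 145*Y)
(r(l(2)) + 25026) + 20846 = ((8 + (-12)**2 - 145*(-12)) + 25026) + 20846 = ((8 + 144 + 1740) + 25026) + 20846 = (1892 + 25026) + 20846 = 26918 + 20846 = 47764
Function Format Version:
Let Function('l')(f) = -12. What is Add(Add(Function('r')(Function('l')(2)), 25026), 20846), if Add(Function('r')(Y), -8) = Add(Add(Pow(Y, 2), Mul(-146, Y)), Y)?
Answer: 47764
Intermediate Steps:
Function('r')(Y) = Add(8, Pow(Y, 2), Mul(-145, Y)) (Function('r')(Y) = Add(8, Add(Add(Pow(Y, 2), Mul(-146, Y)), Y)) = Add(8, Add(Pow(Y, 2), Mul(-145, Y))) = Add(8, Pow(Y, 2), Mul(-145, Y)))
Add(Add(Function('r')(Function('l')(2)), 25026), 20846) = Add(Add(Add(8, Pow(-12, 2), Mul(-145, -12)), 25026), 20846) = Add(Add(Add(8, 144, 1740), 25026), 20846) = Add(Add(1892, 25026), 20846) = Add(26918, 20846) = 47764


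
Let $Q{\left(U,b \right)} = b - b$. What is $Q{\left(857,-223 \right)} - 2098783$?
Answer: $-2098783$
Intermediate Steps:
$Q{\left(U,b \right)} = 0$
$Q{\left(857,-223 \right)} - 2098783 = 0 - 2098783 = -2098783$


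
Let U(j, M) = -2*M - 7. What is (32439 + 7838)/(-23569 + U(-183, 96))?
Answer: -40277/23768 ≈ -1.6946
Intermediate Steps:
U(j, M) = -7 - 2*M
(32439 + 7838)/(-23569 + U(-183, 96)) = (32439 + 7838)/(-23569 + (-7 - 2*96)) = 40277/(-23569 + (-7 - 192)) = 40277/(-23569 - 199) = 40277/(-23768) = 40277*(-1/23768) = -40277/23768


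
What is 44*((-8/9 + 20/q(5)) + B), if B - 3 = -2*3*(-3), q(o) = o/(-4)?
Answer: 1628/9 ≈ 180.89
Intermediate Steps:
q(o) = -o/4 (q(o) = o*(-¼) = -o/4)
B = 21 (B = 3 - 2*3*(-3) = 3 - 6*(-3) = 3 + 18 = 21)
44*((-8/9 + 20/q(5)) + B) = 44*((-8/9 + 20/((-¼*5))) + 21) = 44*((-8*⅑ + 20/(-5/4)) + 21) = 44*((-8/9 + 20*(-⅘)) + 21) = 44*((-8/9 - 16) + 21) = 44*(-152/9 + 21) = 44*(37/9) = 1628/9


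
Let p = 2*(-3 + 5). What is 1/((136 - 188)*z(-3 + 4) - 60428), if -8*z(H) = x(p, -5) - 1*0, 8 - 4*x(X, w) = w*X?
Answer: -2/120765 ≈ -1.6561e-5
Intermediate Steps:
p = 4 (p = 2*2 = 4)
x(X, w) = 2 - X*w/4 (x(X, w) = 2 - w*X/4 = 2 - X*w/4)
z(H) = -7/8 (z(H) = -((2 - 1/4*4*(-5)) - 1*0)/8 = -((2 + 5) + 0)/8 = -(7 + 0)/8 = -1/8*7 = -7/8)
1/((136 - 188)*z(-3 + 4) - 60428) = 1/((136 - 188)*(-7/8) - 60428) = 1/(-52*(-7/8) - 60428) = 1/(91/2 - 60428) = 1/(-120765/2) = -2/120765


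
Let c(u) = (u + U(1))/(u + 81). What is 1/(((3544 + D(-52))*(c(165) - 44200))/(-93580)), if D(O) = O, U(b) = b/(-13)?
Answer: 12469535/20566345848 ≈ 0.00060631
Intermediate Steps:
U(b) = -b/13 (U(b) = b*(-1/13) = -b/13)
c(u) = (-1/13 + u)/(81 + u) (c(u) = (u - 1/13*1)/(u + 81) = (u - 1/13)/(81 + u) = (-1/13 + u)/(81 + u))
1/(((3544 + D(-52))*(c(165) - 44200))/(-93580)) = 1/(((3544 - 52)*((-1/13 + 165)/(81 + 165) - 44200))/(-93580)) = 1/((3492*((2144/13)/246 - 44200))*(-1/93580)) = 1/((3492*((1/246)*(2144/13) - 44200))*(-1/93580)) = 1/((3492*(1072/1599 - 44200))*(-1/93580)) = 1/((3492*(-70674728/1599))*(-1/93580)) = 1/(-82265383392/533*(-1/93580)) = 1/(20566345848/12469535) = 12469535/20566345848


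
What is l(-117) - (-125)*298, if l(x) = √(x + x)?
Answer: 37250 + 3*I*√26 ≈ 37250.0 + 15.297*I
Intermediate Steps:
l(x) = √2*√x (l(x) = √(2*x) = √2*√x)
l(-117) - (-125)*298 = √2*√(-117) - (-125)*298 = √2*(3*I*√13) - 1*(-37250) = 3*I*√26 + 37250 = 37250 + 3*I*√26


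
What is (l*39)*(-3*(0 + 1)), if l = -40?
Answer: 4680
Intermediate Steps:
(l*39)*(-3*(0 + 1)) = (-40*39)*(-3*(0 + 1)) = -(-4680) = -1560*(-3) = 4680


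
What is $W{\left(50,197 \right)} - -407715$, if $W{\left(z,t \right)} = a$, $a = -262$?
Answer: $407453$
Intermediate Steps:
$W{\left(z,t \right)} = -262$
$W{\left(50,197 \right)} - -407715 = -262 - -407715 = -262 + 407715 = 407453$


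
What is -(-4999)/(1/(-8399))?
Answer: -41986601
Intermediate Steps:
-(-4999)/(1/(-8399)) = -(-4999)/(-1/8399) = -(-4999)*(-8399) = -1*41986601 = -41986601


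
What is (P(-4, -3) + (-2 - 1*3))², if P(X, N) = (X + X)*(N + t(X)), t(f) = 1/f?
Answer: 441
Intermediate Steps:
P(X, N) = 2*X*(N + 1/X) (P(X, N) = (X + X)*(N + 1/X) = (2*X)*(N + 1/X) = 2*X*(N + 1/X))
(P(-4, -3) + (-2 - 1*3))² = ((2 + 2*(-3)*(-4)) + (-2 - 1*3))² = ((2 + 24) + (-2 - 3))² = (26 - 5)² = 21² = 441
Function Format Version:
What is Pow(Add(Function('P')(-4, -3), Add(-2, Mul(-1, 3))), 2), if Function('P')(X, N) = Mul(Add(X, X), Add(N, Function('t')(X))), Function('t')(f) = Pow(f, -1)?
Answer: 441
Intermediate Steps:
Function('P')(X, N) = Mul(2, X, Add(N, Pow(X, -1))) (Function('P')(X, N) = Mul(Add(X, X), Add(N, Pow(X, -1))) = Mul(Mul(2, X), Add(N, Pow(X, -1))) = Mul(2, X, Add(N, Pow(X, -1))))
Pow(Add(Function('P')(-4, -3), Add(-2, Mul(-1, 3))), 2) = Pow(Add(Add(2, Mul(2, -3, -4)), Add(-2, Mul(-1, 3))), 2) = Pow(Add(Add(2, 24), Add(-2, -3)), 2) = Pow(Add(26, -5), 2) = Pow(21, 2) = 441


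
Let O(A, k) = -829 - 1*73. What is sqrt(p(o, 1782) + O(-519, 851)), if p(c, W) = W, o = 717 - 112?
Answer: 4*sqrt(55) ≈ 29.665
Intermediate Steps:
o = 605
O(A, k) = -902 (O(A, k) = -829 - 73 = -902)
sqrt(p(o, 1782) + O(-519, 851)) = sqrt(1782 - 902) = sqrt(880) = 4*sqrt(55)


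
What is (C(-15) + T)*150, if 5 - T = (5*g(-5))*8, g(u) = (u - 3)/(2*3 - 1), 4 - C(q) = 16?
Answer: 8550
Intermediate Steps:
C(q) = -12 (C(q) = 4 - 1*16 = 4 - 16 = -12)
g(u) = -⅗ + u/5 (g(u) = (-3 + u)/(6 - 1) = (-3 + u)/5 = (-3 + u)*(⅕) = -⅗ + u/5)
T = 69 (T = 5 - 5*(-⅗ + (⅕)*(-5))*8 = 5 - 5*(-⅗ - 1)*8 = 5 - 5*(-8/5)*8 = 5 - (-8)*8 = 5 - 1*(-64) = 5 + 64 = 69)
(C(-15) + T)*150 = (-12 + 69)*150 = 57*150 = 8550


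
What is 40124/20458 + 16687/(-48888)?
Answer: 810099733/500075352 ≈ 1.6200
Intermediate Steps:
40124/20458 + 16687/(-48888) = 40124*(1/20458) + 16687*(-1/48888) = 20062/10229 - 16687/48888 = 810099733/500075352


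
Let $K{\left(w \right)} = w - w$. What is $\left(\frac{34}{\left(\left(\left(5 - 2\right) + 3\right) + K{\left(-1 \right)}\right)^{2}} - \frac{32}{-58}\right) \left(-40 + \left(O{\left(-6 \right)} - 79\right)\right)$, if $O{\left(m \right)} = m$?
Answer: $- \frac{97625}{522} \approx -187.02$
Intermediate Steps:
$K{\left(w \right)} = 0$
$\left(\frac{34}{\left(\left(\left(5 - 2\right) + 3\right) + K{\left(-1 \right)}\right)^{2}} - \frac{32}{-58}\right) \left(-40 + \left(O{\left(-6 \right)} - 79\right)\right) = \left(\frac{34}{\left(\left(\left(5 - 2\right) + 3\right) + 0\right)^{2}} - \frac{32}{-58}\right) \left(-40 - 85\right) = \left(\frac{34}{\left(\left(3 + 3\right) + 0\right)^{2}} - - \frac{16}{29}\right) \left(-40 - 85\right) = \left(\frac{34}{\left(6 + 0\right)^{2}} + \frac{16}{29}\right) \left(-40 - 85\right) = \left(\frac{34}{6^{2}} + \frac{16}{29}\right) \left(-125\right) = \left(\frac{34}{36} + \frac{16}{29}\right) \left(-125\right) = \left(34 \cdot \frac{1}{36} + \frac{16}{29}\right) \left(-125\right) = \left(\frac{17}{18} + \frac{16}{29}\right) \left(-125\right) = \frac{781}{522} \left(-125\right) = - \frac{97625}{522}$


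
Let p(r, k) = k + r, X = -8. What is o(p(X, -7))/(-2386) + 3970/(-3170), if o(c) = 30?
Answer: -478376/378181 ≈ -1.2649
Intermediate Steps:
o(p(X, -7))/(-2386) + 3970/(-3170) = 30/(-2386) + 3970/(-3170) = 30*(-1/2386) + 3970*(-1/3170) = -15/1193 - 397/317 = -478376/378181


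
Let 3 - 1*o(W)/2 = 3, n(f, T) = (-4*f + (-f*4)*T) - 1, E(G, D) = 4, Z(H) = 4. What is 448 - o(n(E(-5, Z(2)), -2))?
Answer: 448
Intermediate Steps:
n(f, T) = -1 - 4*f - 4*T*f (n(f, T) = (-4*f + (-4*f)*T) - 1 = (-4*f - 4*T*f) - 1 = -1 - 4*f - 4*T*f)
o(W) = 0 (o(W) = 6 - 2*3 = 6 - 6 = 0)
448 - o(n(E(-5, Z(2)), -2)) = 448 - 1*0 = 448 + 0 = 448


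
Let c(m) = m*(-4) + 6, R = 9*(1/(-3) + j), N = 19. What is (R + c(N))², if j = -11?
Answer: 29584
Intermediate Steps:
R = -102 (R = 9*(1/(-3) - 11) = 9*(-⅓ - 11) = 9*(-34/3) = -102)
c(m) = 6 - 4*m (c(m) = -4*m + 6 = 6 - 4*m)
(R + c(N))² = (-102 + (6 - 4*19))² = (-102 + (6 - 76))² = (-102 - 70)² = (-172)² = 29584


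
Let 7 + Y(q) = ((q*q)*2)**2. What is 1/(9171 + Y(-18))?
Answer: 1/429068 ≈ 2.3306e-6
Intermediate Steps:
Y(q) = -7 + 4*q**4 (Y(q) = -7 + ((q*q)*2)**2 = -7 + (q**2*2)**2 = -7 + (2*q**2)**2 = -7 + 4*q**4)
1/(9171 + Y(-18)) = 1/(9171 + (-7 + 4*(-18)**4)) = 1/(9171 + (-7 + 4*104976)) = 1/(9171 + (-7 + 419904)) = 1/(9171 + 419897) = 1/429068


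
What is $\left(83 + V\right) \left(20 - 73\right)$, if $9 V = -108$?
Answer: $-3763$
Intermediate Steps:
$V = -12$ ($V = \frac{1}{9} \left(-108\right) = -12$)
$\left(83 + V\right) \left(20 - 73\right) = \left(83 - 12\right) \left(20 - 73\right) = 71 \left(20 - 73\right) = 71 \left(-53\right) = -3763$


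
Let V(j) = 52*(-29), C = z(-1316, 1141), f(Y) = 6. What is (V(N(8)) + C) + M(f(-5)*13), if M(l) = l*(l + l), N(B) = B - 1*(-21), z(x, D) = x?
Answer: 9344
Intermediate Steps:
C = -1316
N(B) = 21 + B (N(B) = B + 21 = 21 + B)
M(l) = 2*l² (M(l) = l*(2*l) = 2*l²)
V(j) = -1508
(V(N(8)) + C) + M(f(-5)*13) = (-1508 - 1316) + 2*(6*13)² = -2824 + 2*78² = -2824 + 2*6084 = -2824 + 12168 = 9344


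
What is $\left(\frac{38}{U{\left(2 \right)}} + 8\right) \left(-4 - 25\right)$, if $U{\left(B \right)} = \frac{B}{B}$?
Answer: $-1334$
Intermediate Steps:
$U{\left(B \right)} = 1$
$\left(\frac{38}{U{\left(2 \right)}} + 8\right) \left(-4 - 25\right) = \left(\frac{38}{1} + 8\right) \left(-4 - 25\right) = \left(38 \cdot 1 + 8\right) \left(-29\right) = \left(38 + 8\right) \left(-29\right) = 46 \left(-29\right) = -1334$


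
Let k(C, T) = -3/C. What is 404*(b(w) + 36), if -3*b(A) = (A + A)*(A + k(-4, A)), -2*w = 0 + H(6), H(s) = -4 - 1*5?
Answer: 8181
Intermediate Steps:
H(s) = -9 (H(s) = -4 - 5 = -9)
w = 9/2 (w = -(0 - 9)/2 = -½*(-9) = 9/2 ≈ 4.5000)
b(A) = -2*A*(¾ + A)/3 (b(A) = -(A + A)*(A - 3/(-4))/3 = -2*A*(A - 3*(-¼))/3 = -2*A*(A + ¾)/3 = -2*A*(¾ + A)/3)
404*(b(w) + 36) = 404*(-⅙*9/2*(3 + 4*(9/2)) + 36) = 404*(-⅙*9/2*(3 + 18) + 36) = 404*(-⅙*9/2*21 + 36) = 404*(-63/4 + 36) = 404*(81/4) = 8181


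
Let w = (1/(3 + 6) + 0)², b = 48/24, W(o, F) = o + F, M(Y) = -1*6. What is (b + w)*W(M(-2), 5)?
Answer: -163/81 ≈ -2.0123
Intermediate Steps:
M(Y) = -6
W(o, F) = F + o
b = 2 (b = 48*(1/24) = 2)
w = 1/81 (w = (1/9 + 0)² = (⅑ + 0)² = (⅑)² = 1/81 ≈ 0.012346)
(b + w)*W(M(-2), 5) = (2 + 1/81)*(5 - 6) = (163/81)*(-1) = -163/81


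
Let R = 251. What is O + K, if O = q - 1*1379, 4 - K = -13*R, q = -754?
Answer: 1134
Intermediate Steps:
K = 3267 (K = 4 - (-13)*251 = 4 - 1*(-3263) = 4 + 3263 = 3267)
O = -2133 (O = -754 - 1*1379 = -754 - 1379 = -2133)
O + K = -2133 + 3267 = 1134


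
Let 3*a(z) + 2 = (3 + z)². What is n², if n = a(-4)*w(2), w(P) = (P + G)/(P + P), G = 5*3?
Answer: 289/144 ≈ 2.0069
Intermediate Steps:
G = 15
w(P) = (15 + P)/(2*P) (w(P) = (P + 15)/(P + P) = (15 + P)/((2*P)) = (15 + P)*(1/(2*P)) = (15 + P)/(2*P))
a(z) = -⅔ + (3 + z)²/3
n = -17/12 (n = (-⅔ + (3 - 4)²/3)*((½)*(15 + 2)/2) = (-⅔ + (⅓)*(-1)²)*((½)*(½)*17) = (-⅔ + (⅓)*1)*(17/4) = (-⅔ + ⅓)*(17/4) = -⅓*17/4 = -17/12 ≈ -1.4167)
n² = (-17/12)² = 289/144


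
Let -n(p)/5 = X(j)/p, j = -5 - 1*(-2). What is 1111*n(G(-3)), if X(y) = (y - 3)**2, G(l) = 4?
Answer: -49995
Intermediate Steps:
j = -3 (j = -5 + 2 = -3)
X(y) = (-3 + y)**2
n(p) = -180/p (n(p) = -5*(-3 - 3)**2/p = -5*(-6)**2/p = -180/p)
1111*n(G(-3)) = 1111*(-180/4) = 1111*(-180*1/4) = 1111*(-45) = -49995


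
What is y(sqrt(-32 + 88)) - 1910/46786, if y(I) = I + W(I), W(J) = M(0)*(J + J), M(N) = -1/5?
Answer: -955/23393 + 6*sqrt(14)/5 ≈ 4.4492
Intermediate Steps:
M(N) = -1/5 (M(N) = -1*1/5 = -1/5)
W(J) = -2*J/5 (W(J) = -(J + J)/5 = -2*J/5)
y(I) = 3*I/5 (y(I) = I - 2*I/5 = 3*I/5)
y(sqrt(-32 + 88)) - 1910/46786 = 3*sqrt(-32 + 88)/5 - 1910/46786 = 3*sqrt(56)/5 - 1910*1/46786 = 3*(2*sqrt(14))/5 - 955/23393 = 6*sqrt(14)/5 - 955/23393 = -955/23393 + 6*sqrt(14)/5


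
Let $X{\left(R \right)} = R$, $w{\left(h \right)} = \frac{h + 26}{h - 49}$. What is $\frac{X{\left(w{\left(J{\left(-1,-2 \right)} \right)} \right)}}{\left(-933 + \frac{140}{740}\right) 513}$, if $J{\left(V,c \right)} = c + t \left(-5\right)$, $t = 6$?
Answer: $- \frac{37}{239026707} \approx -1.5479 \cdot 10^{-7}$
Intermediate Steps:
$J{\left(V,c \right)} = -30 + c$ ($J{\left(V,c \right)} = c + 6 \left(-5\right) = c - 30 = -30 + c$)
$w{\left(h \right)} = \frac{26 + h}{-49 + h}$
$\frac{X{\left(w{\left(J{\left(-1,-2 \right)} \right)} \right)}}{\left(-933 + \frac{140}{740}\right) 513} = \frac{\frac{1}{-49 - 32} \left(26 - 32\right)}{\left(-933 + \frac{140}{740}\right) 513} = \frac{\frac{1}{-49 - 32} \left(26 - 32\right)}{\left(-933 + 140 \cdot \frac{1}{740}\right) 513} = \frac{\frac{1}{-81} \left(-6\right)}{\left(-933 + \frac{7}{37}\right) 513} = \frac{\left(- \frac{1}{81}\right) \left(-6\right)}{\left(- \frac{34514}{37}\right) 513} = \frac{2}{27 \left(- \frac{17705682}{37}\right)} = \frac{2}{27} \left(- \frac{37}{17705682}\right) = - \frac{37}{239026707}$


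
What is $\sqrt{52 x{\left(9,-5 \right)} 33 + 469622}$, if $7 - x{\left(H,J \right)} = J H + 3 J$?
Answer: $\sqrt{584594} \approx 764.59$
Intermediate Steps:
$x{\left(H,J \right)} = 7 - 3 J - H J$ ($x{\left(H,J \right)} = 7 - \left(J H + 3 J\right) = 7 - \left(H J + 3 J\right) = 7 - \left(3 J + H J\right) = 7 - 3 J - H J$)
$\sqrt{52 x{\left(9,-5 \right)} 33 + 469622} = \sqrt{52 \left(7 - -15 - 9 \left(-5\right)\right) 33 + 469622} = \sqrt{52 \left(7 + 15 + 45\right) 33 + 469622} = \sqrt{52 \cdot 67 \cdot 33 + 469622} = \sqrt{3484 \cdot 33 + 469622} = \sqrt{114972 + 469622} = \sqrt{584594}$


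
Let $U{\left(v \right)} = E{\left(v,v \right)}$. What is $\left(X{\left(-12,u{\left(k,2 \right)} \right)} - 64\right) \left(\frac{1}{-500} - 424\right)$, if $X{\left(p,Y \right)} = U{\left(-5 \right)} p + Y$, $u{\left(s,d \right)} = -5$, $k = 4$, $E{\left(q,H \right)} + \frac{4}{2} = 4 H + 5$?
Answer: $- \frac{5724027}{100} \approx -57240.0$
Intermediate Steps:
$E{\left(q,H \right)} = 3 + 4 H$ ($E{\left(q,H \right)} = -2 + \left(4 H + 5\right) = -2 + \left(5 + 4 H\right) = 3 + 4 H$)
$U{\left(v \right)} = 3 + 4 v$
$X{\left(p,Y \right)} = Y - 17 p$ ($X{\left(p,Y \right)} = \left(3 + 4 \left(-5\right)\right) p + Y = \left(3 - 20\right) p + Y = - 17 p + Y = Y - 17 p$)
$\left(X{\left(-12,u{\left(k,2 \right)} \right)} - 64\right) \left(\frac{1}{-500} - 424\right) = \left(\left(-5 - -204\right) - 64\right) \left(\frac{1}{-500} - 424\right) = \left(\left(-5 + 204\right) - 64\right) \left(- \frac{1}{500} - 424\right) = \left(199 - 64\right) \left(- \frac{212001}{500}\right) = 135 \left(- \frac{212001}{500}\right) = - \frac{5724027}{100}$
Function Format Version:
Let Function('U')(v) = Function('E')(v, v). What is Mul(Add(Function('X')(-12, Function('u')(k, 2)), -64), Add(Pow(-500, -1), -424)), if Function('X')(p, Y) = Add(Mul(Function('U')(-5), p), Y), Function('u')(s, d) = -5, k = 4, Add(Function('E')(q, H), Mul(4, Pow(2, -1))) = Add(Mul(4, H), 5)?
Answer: Rational(-5724027, 100) ≈ -57240.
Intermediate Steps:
Function('E')(q, H) = Add(3, Mul(4, H)) (Function('E')(q, H) = Add(-2, Add(Mul(4, H), 5)) = Add(-2, Add(5, Mul(4, H))) = Add(3, Mul(4, H)))
Function('U')(v) = Add(3, Mul(4, v))
Function('X')(p, Y) = Add(Y, Mul(-17, p)) (Function('X')(p, Y) = Add(Mul(Add(3, Mul(4, -5)), p), Y) = Add(Mul(Add(3, -20), p), Y) = Add(Mul(-17, p), Y) = Add(Y, Mul(-17, p)))
Mul(Add(Function('X')(-12, Function('u')(k, 2)), -64), Add(Pow(-500, -1), -424)) = Mul(Add(Add(-5, Mul(-17, -12)), -64), Add(Pow(-500, -1), -424)) = Mul(Add(Add(-5, 204), -64), Add(Rational(-1, 500), -424)) = Mul(Add(199, -64), Rational(-212001, 500)) = Mul(135, Rational(-212001, 500)) = Rational(-5724027, 100)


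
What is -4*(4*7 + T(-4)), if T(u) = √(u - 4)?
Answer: -112 - 8*I*√2 ≈ -112.0 - 11.314*I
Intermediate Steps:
T(u) = √(-4 + u)
-4*(4*7 + T(-4)) = -4*(4*7 + √(-4 - 4)) = -4*(28 + √(-8)) = -4*(28 + 2*I*√2) = -112 - 8*I*√2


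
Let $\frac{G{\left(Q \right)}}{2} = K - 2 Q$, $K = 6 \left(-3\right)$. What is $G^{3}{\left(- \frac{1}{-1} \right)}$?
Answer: $-64000$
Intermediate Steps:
$K = -18$
$G{\left(Q \right)} = -36 - 4 Q$ ($G{\left(Q \right)} = 2 \left(-18 - 2 Q\right) = -36 - 4 Q$)
$G^{3}{\left(- \frac{1}{-1} \right)} = \left(-36 - 4 \left(- \frac{1}{-1}\right)\right)^{3} = \left(-36 - 4 \left(\left(-1\right) \left(-1\right)\right)\right)^{3} = \left(-36 - 4\right)^{3} = \left(-40\right)^{3} = -64000$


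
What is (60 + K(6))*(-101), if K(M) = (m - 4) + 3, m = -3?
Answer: -5656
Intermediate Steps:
K(M) = -4 (K(M) = (-3 - 4) + 3 = -7 + 3 = -4)
(60 + K(6))*(-101) = (60 - 4)*(-101) = 56*(-101) = -5656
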